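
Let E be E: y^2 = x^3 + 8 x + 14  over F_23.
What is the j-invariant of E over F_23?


Delta = -16(4 a^3 + 27 b^2) mod 23 = 21
-1728 * (4 a)^3 = -1728 * (4*8)^3 mod 23 = 21
j = 21 * 21^(-1) mod 23 = 1

j = 1 (mod 23)


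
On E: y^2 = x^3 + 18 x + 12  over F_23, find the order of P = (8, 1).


Compute successive multiples of P until we hit O:
  1P = (8, 1)
  2P = (15, 0)
  3P = (8, 22)
  4P = O

ord(P) = 4


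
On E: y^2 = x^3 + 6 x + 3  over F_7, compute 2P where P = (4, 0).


k = 2 = 10_2 (binary, LSB first: 01)
Double-and-add from P = (4, 0):
  bit 0 = 0: acc unchanged = O
  bit 1 = 1: acc = O + O = O

2P = O


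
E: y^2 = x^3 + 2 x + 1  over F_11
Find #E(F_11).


For each x in F_11, count y with y^2 = x^3 + 2 x + 1 mod 11:
  x = 0: RHS = 1, y in [1, 10]  -> 2 point(s)
  x = 1: RHS = 4, y in [2, 9]  -> 2 point(s)
  x = 3: RHS = 1, y in [1, 10]  -> 2 point(s)
  x = 5: RHS = 4, y in [2, 9]  -> 2 point(s)
  x = 6: RHS = 9, y in [3, 8]  -> 2 point(s)
  x = 8: RHS = 1, y in [1, 10]  -> 2 point(s)
  x = 9: RHS = 0, y in [0]  -> 1 point(s)
  x = 10: RHS = 9, y in [3, 8]  -> 2 point(s)
Affine points: 15. Add the point at infinity: total = 16.

#E(F_11) = 16


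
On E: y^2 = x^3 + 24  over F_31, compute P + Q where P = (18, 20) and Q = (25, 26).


P != Q, so use the chord formula.
s = (y2 - y1) / (x2 - x1) = (6) / (7) mod 31 = 23
x3 = s^2 - x1 - x2 mod 31 = 23^2 - 18 - 25 = 21
y3 = s (x1 - x3) - y1 mod 31 = 23 * (18 - 21) - 20 = 4

P + Q = (21, 4)


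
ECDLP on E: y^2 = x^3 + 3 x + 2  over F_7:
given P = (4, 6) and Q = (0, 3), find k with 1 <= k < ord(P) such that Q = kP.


Enumerate multiples of P until we hit Q = (0, 3):
  1P = (4, 6)
  2P = (0, 4)
  3P = (5, 4)
  4P = (2, 4)
  5P = (2, 3)
  6P = (5, 3)
  7P = (0, 3)
Match found at i = 7.

k = 7


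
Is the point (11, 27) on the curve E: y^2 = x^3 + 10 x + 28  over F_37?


Check whether y^2 = x^3 + 10 x + 28 (mod 37) for (x, y) = (11, 27).
LHS: y^2 = 27^2 mod 37 = 26
RHS: x^3 + 10 x + 28 = 11^3 + 10*11 + 28 mod 37 = 26
LHS = RHS

Yes, on the curve


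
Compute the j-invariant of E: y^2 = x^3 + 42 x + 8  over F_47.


Delta = -16(4 a^3 + 27 b^2) mod 47 = 45
-1728 * (4 a)^3 = -1728 * (4*42)^3 mod 47 = 31
j = 31 * 45^(-1) mod 47 = 8

j = 8 (mod 47)


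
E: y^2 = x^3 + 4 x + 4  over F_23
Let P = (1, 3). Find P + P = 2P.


Doubling: s = (3 x1^2 + a) / (2 y1)
s = (3*1^2 + 4) / (2*3) mod 23 = 5
x3 = s^2 - 2 x1 mod 23 = 5^2 - 2*1 = 0
y3 = s (x1 - x3) - y1 mod 23 = 5 * (1 - 0) - 3 = 2

2P = (0, 2)


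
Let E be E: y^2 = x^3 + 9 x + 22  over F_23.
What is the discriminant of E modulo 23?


4 a^3 + 27 b^2 = 4*9^3 + 27*22^2 = 2916 + 13068 = 15984
Delta = -16 * (15984) = -255744
Delta mod 23 = 16

Delta = 16 (mod 23)


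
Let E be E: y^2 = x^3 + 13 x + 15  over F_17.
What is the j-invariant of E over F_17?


Delta = -16(4 a^3 + 27 b^2) mod 17 = 5
-1728 * (4 a)^3 = -1728 * (4*13)^3 mod 17 = 6
j = 6 * 5^(-1) mod 17 = 8

j = 8 (mod 17)


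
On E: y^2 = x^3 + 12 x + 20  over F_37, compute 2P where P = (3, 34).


Doubling: s = (3 x1^2 + a) / (2 y1)
s = (3*3^2 + 12) / (2*34) mod 37 = 12
x3 = s^2 - 2 x1 mod 37 = 12^2 - 2*3 = 27
y3 = s (x1 - x3) - y1 mod 37 = 12 * (3 - 27) - 34 = 11

2P = (27, 11)


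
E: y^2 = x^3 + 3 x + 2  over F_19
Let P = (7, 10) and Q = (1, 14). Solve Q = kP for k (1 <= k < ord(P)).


Enumerate multiples of P until we hit Q = (1, 14):
  1P = (7, 10)
  2P = (9, 13)
  3P = (10, 14)
  4P = (8, 14)
  5P = (1, 14)
Match found at i = 5.

k = 5


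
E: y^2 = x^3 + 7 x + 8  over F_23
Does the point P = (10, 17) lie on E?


Check whether y^2 = x^3 + 7 x + 8 (mod 23) for (x, y) = (10, 17).
LHS: y^2 = 17^2 mod 23 = 13
RHS: x^3 + 7 x + 8 = 10^3 + 7*10 + 8 mod 23 = 20
LHS != RHS

No, not on the curve


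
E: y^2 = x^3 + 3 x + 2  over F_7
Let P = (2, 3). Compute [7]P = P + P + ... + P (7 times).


k = 7 = 111_2 (binary, LSB first: 111)
Double-and-add from P = (2, 3):
  bit 0 = 1: acc = O + (2, 3) = (2, 3)
  bit 1 = 1: acc = (2, 3) + (4, 6) = (5, 3)
  bit 2 = 1: acc = (5, 3) + (0, 4) = (4, 1)

7P = (4, 1)


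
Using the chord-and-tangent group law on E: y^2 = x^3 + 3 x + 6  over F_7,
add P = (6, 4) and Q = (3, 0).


P != Q, so use the chord formula.
s = (y2 - y1) / (x2 - x1) = (3) / (4) mod 7 = 6
x3 = s^2 - x1 - x2 mod 7 = 6^2 - 6 - 3 = 6
y3 = s (x1 - x3) - y1 mod 7 = 6 * (6 - 6) - 4 = 3

P + Q = (6, 3)


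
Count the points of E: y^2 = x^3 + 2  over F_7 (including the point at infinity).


For each x in F_7, count y with y^2 = x^3 + 0 x + 2 mod 7:
  x = 0: RHS = 2, y in [3, 4]  -> 2 point(s)
  x = 3: RHS = 1, y in [1, 6]  -> 2 point(s)
  x = 5: RHS = 1, y in [1, 6]  -> 2 point(s)
  x = 6: RHS = 1, y in [1, 6]  -> 2 point(s)
Affine points: 8. Add the point at infinity: total = 9.

#E(F_7) = 9


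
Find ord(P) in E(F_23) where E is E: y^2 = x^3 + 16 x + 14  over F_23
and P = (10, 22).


Compute successive multiples of P until we hit O:
  1P = (10, 22)
  2P = (12, 18)
  3P = (5, 14)
  4P = (17, 22)
  5P = (19, 1)
  6P = (2, 13)
  7P = (4, 2)
  8P = (15, 15)
  ... (continuing to 33P)
  33P = O

ord(P) = 33


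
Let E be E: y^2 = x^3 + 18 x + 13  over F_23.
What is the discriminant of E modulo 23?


4 a^3 + 27 b^2 = 4*18^3 + 27*13^2 = 23328 + 4563 = 27891
Delta = -16 * (27891) = -446256
Delta mod 23 = 13

Delta = 13 (mod 23)


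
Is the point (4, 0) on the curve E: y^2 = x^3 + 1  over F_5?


Check whether y^2 = x^3 + 0 x + 1 (mod 5) for (x, y) = (4, 0).
LHS: y^2 = 0^2 mod 5 = 0
RHS: x^3 + 0 x + 1 = 4^3 + 0*4 + 1 mod 5 = 0
LHS = RHS

Yes, on the curve


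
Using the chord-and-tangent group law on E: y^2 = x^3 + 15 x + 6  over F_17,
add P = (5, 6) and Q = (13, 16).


P != Q, so use the chord formula.
s = (y2 - y1) / (x2 - x1) = (10) / (8) mod 17 = 14
x3 = s^2 - x1 - x2 mod 17 = 14^2 - 5 - 13 = 8
y3 = s (x1 - x3) - y1 mod 17 = 14 * (5 - 8) - 6 = 3

P + Q = (8, 3)


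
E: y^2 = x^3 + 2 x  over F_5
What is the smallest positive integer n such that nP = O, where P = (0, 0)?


Compute successive multiples of P until we hit O:
  1P = (0, 0)
  2P = O

ord(P) = 2


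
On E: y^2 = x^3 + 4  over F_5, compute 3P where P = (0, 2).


k = 3 = 11_2 (binary, LSB first: 11)
Double-and-add from P = (0, 2):
  bit 0 = 1: acc = O + (0, 2) = (0, 2)
  bit 1 = 1: acc = (0, 2) + (0, 3) = O

3P = O


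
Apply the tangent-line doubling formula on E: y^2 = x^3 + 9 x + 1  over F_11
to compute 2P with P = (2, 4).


Doubling: s = (3 x1^2 + a) / (2 y1)
s = (3*2^2 + 9) / (2*4) mod 11 = 4
x3 = s^2 - 2 x1 mod 11 = 4^2 - 2*2 = 1
y3 = s (x1 - x3) - y1 mod 11 = 4 * (2 - 1) - 4 = 0

2P = (1, 0)


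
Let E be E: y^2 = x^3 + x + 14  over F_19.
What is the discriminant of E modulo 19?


4 a^3 + 27 b^2 = 4*1^3 + 27*14^2 = 4 + 5292 = 5296
Delta = -16 * (5296) = -84736
Delta mod 19 = 4

Delta = 4 (mod 19)


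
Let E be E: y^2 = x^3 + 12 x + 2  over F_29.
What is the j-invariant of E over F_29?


Delta = -16(4 a^3 + 27 b^2) mod 29 = 26
-1728 * (4 a)^3 = -1728 * (4*12)^3 mod 29 = 6
j = 6 * 26^(-1) mod 29 = 27

j = 27 (mod 29)


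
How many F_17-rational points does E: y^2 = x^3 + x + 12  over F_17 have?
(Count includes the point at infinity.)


For each x in F_17, count y with y^2 = x^3 + 1 x + 12 mod 17:
  x = 3: RHS = 8, y in [5, 12]  -> 2 point(s)
  x = 6: RHS = 13, y in [8, 9]  -> 2 point(s)
  x = 9: RHS = 2, y in [6, 11]  -> 2 point(s)
  x = 10: RHS = 2, y in [6, 11]  -> 2 point(s)
  x = 12: RHS = 1, y in [1, 16]  -> 2 point(s)
  x = 14: RHS = 16, y in [4, 13]  -> 2 point(s)
  x = 15: RHS = 2, y in [6, 11]  -> 2 point(s)
Affine points: 14. Add the point at infinity: total = 15.

#E(F_17) = 15


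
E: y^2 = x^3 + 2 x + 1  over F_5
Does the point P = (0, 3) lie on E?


Check whether y^2 = x^3 + 2 x + 1 (mod 5) for (x, y) = (0, 3).
LHS: y^2 = 3^2 mod 5 = 4
RHS: x^3 + 2 x + 1 = 0^3 + 2*0 + 1 mod 5 = 1
LHS != RHS

No, not on the curve


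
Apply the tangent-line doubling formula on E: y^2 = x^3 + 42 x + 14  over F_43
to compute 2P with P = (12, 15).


Doubling: s = (3 x1^2 + a) / (2 y1)
s = (3*12^2 + 42) / (2*15) mod 43 = 33
x3 = s^2 - 2 x1 mod 43 = 33^2 - 2*12 = 33
y3 = s (x1 - x3) - y1 mod 43 = 33 * (12 - 33) - 15 = 23

2P = (33, 23)


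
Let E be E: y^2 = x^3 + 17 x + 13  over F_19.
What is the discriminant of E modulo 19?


4 a^3 + 27 b^2 = 4*17^3 + 27*13^2 = 19652 + 4563 = 24215
Delta = -16 * (24215) = -387440
Delta mod 19 = 8

Delta = 8 (mod 19)


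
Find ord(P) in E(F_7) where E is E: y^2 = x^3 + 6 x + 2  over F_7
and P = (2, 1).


Compute successive multiples of P until we hit O:
  1P = (2, 1)
  2P = (0, 3)
  3P = (6, 3)
  4P = (1, 3)
  5P = (1, 4)
  6P = (6, 4)
  7P = (0, 4)
  8P = (2, 6)
  ... (continuing to 9P)
  9P = O

ord(P) = 9


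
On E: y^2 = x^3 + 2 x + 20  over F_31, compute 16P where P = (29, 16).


k = 16 = 10000_2 (binary, LSB first: 00001)
Double-and-add from P = (29, 16):
  bit 0 = 0: acc unchanged = O
  bit 1 = 0: acc unchanged = O
  bit 2 = 0: acc unchanged = O
  bit 3 = 0: acc unchanged = O
  bit 4 = 1: acc = O + (14, 23) = (14, 23)

16P = (14, 23)


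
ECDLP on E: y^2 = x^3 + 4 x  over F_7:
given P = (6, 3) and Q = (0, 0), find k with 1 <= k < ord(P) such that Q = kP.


Enumerate multiples of P until we hit Q = (0, 0):
  1P = (6, 3)
  2P = (2, 4)
  3P = (3, 5)
  4P = (0, 0)
Match found at i = 4.

k = 4


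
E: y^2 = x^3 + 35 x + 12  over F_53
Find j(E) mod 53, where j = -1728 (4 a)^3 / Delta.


Delta = -16(4 a^3 + 27 b^2) mod 53 = 36
-1728 * (4 a)^3 = -1728 * (4*35)^3 mod 53 = 15
j = 15 * 36^(-1) mod 53 = 49

j = 49 (mod 53)


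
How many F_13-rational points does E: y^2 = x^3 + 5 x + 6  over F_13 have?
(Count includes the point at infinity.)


For each x in F_13, count y with y^2 = x^3 + 5 x + 6 mod 13:
  x = 1: RHS = 12, y in [5, 8]  -> 2 point(s)
  x = 3: RHS = 9, y in [3, 10]  -> 2 point(s)
  x = 4: RHS = 12, y in [5, 8]  -> 2 point(s)
  x = 5: RHS = 0, y in [0]  -> 1 point(s)
  x = 8: RHS = 12, y in [5, 8]  -> 2 point(s)
  x = 9: RHS = 0, y in [0]  -> 1 point(s)
  x = 10: RHS = 3, y in [4, 9]  -> 2 point(s)
  x = 11: RHS = 1, y in [1, 12]  -> 2 point(s)
  x = 12: RHS = 0, y in [0]  -> 1 point(s)
Affine points: 15. Add the point at infinity: total = 16.

#E(F_13) = 16


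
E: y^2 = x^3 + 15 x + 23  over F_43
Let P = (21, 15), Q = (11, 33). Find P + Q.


P != Q, so use the chord formula.
s = (y2 - y1) / (x2 - x1) = (18) / (33) mod 43 = 24
x3 = s^2 - x1 - x2 mod 43 = 24^2 - 21 - 11 = 28
y3 = s (x1 - x3) - y1 mod 43 = 24 * (21 - 28) - 15 = 32

P + Q = (28, 32)


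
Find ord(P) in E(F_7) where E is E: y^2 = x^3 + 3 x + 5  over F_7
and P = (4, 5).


Compute successive multiples of P until we hit O:
  1P = (4, 5)
  2P = (1, 4)
  3P = (6, 6)
  4P = (6, 1)
  5P = (1, 3)
  6P = (4, 2)
  7P = O

ord(P) = 7


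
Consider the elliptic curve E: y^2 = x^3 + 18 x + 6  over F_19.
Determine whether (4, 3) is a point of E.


Check whether y^2 = x^3 + 18 x + 6 (mod 19) for (x, y) = (4, 3).
LHS: y^2 = 3^2 mod 19 = 9
RHS: x^3 + 18 x + 6 = 4^3 + 18*4 + 6 mod 19 = 9
LHS = RHS

Yes, on the curve


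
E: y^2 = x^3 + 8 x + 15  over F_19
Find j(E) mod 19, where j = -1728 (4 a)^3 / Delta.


Delta = -16(4 a^3 + 27 b^2) mod 19 = 11
-1728 * (4 a)^3 = -1728 * (4*8)^3 mod 19 = 12
j = 12 * 11^(-1) mod 19 = 8

j = 8 (mod 19)


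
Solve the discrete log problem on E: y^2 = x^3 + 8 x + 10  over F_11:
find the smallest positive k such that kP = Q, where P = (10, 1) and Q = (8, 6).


Enumerate multiples of P until we hit Q = (8, 6):
  1P = (10, 1)
  2P = (2, 10)
  3P = (8, 5)
  4P = (8, 6)
Match found at i = 4.

k = 4


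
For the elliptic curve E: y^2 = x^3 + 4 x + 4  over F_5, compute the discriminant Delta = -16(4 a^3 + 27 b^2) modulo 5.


4 a^3 + 27 b^2 = 4*4^3 + 27*4^2 = 256 + 432 = 688
Delta = -16 * (688) = -11008
Delta mod 5 = 2

Delta = 2 (mod 5)


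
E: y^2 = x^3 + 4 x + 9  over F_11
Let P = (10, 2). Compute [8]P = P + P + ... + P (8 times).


k = 8 = 1000_2 (binary, LSB first: 0001)
Double-and-add from P = (10, 2):
  bit 0 = 0: acc unchanged = O
  bit 1 = 0: acc unchanged = O
  bit 2 = 0: acc unchanged = O
  bit 3 = 1: acc = O + (10, 9) = (10, 9)

8P = (10, 9)


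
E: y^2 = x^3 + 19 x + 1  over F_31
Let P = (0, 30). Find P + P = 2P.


Doubling: s = (3 x1^2 + a) / (2 y1)
s = (3*0^2 + 19) / (2*30) mod 31 = 6
x3 = s^2 - 2 x1 mod 31 = 6^2 - 2*0 = 5
y3 = s (x1 - x3) - y1 mod 31 = 6 * (0 - 5) - 30 = 2

2P = (5, 2)


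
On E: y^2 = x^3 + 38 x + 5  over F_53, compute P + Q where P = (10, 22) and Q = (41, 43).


P != Q, so use the chord formula.
s = (y2 - y1) / (x2 - x1) = (21) / (31) mod 53 = 40
x3 = s^2 - x1 - x2 mod 53 = 40^2 - 10 - 41 = 12
y3 = s (x1 - x3) - y1 mod 53 = 40 * (10 - 12) - 22 = 4

P + Q = (12, 4)


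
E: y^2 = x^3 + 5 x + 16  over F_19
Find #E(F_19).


For each x in F_19, count y with y^2 = x^3 + 5 x + 16 mod 19:
  x = 0: RHS = 16, y in [4, 15]  -> 2 point(s)
  x = 3: RHS = 1, y in [1, 18]  -> 2 point(s)
  x = 4: RHS = 5, y in [9, 10]  -> 2 point(s)
  x = 8: RHS = 17, y in [6, 13]  -> 2 point(s)
  x = 9: RHS = 11, y in [7, 12]  -> 2 point(s)
  x = 13: RHS = 17, y in [6, 13]  -> 2 point(s)
  x = 17: RHS = 17, y in [6, 13]  -> 2 point(s)
Affine points: 14. Add the point at infinity: total = 15.

#E(F_19) = 15


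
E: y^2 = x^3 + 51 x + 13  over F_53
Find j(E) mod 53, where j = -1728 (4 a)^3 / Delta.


Delta = -16(4 a^3 + 27 b^2) mod 53 = 8
-1728 * (4 a)^3 = -1728 * (4*51)^3 mod 53 = 7
j = 7 * 8^(-1) mod 53 = 34

j = 34 (mod 53)


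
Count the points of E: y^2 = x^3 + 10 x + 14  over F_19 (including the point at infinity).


For each x in F_19, count y with y^2 = x^3 + 10 x + 14 mod 19:
  x = 1: RHS = 6, y in [5, 14]  -> 2 point(s)
  x = 2: RHS = 4, y in [2, 17]  -> 2 point(s)
  x = 4: RHS = 4, y in [2, 17]  -> 2 point(s)
  x = 6: RHS = 5, y in [9, 10]  -> 2 point(s)
  x = 7: RHS = 9, y in [3, 16]  -> 2 point(s)
  x = 8: RHS = 17, y in [6, 13]  -> 2 point(s)
  x = 9: RHS = 16, y in [4, 15]  -> 2 point(s)
  x = 11: RHS = 11, y in [7, 12]  -> 2 point(s)
  x = 12: RHS = 0, y in [0]  -> 1 point(s)
  x = 13: RHS = 4, y in [2, 17]  -> 2 point(s)
  x = 15: RHS = 5, y in [9, 10]  -> 2 point(s)
  x = 17: RHS = 5, y in [9, 10]  -> 2 point(s)
Affine points: 23. Add the point at infinity: total = 24.

#E(F_19) = 24


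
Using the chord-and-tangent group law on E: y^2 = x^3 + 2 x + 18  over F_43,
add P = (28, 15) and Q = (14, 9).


P != Q, so use the chord formula.
s = (y2 - y1) / (x2 - x1) = (37) / (29) mod 43 = 25
x3 = s^2 - x1 - x2 mod 43 = 25^2 - 28 - 14 = 24
y3 = s (x1 - x3) - y1 mod 43 = 25 * (28 - 24) - 15 = 42

P + Q = (24, 42)


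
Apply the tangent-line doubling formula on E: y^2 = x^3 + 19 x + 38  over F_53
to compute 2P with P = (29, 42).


Doubling: s = (3 x1^2 + a) / (2 y1)
s = (3*29^2 + 19) / (2*42) mod 53 = 29
x3 = s^2 - 2 x1 mod 53 = 29^2 - 2*29 = 41
y3 = s (x1 - x3) - y1 mod 53 = 29 * (29 - 41) - 42 = 34

2P = (41, 34)


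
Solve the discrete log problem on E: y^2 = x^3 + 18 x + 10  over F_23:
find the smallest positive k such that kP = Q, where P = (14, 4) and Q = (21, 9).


Enumerate multiples of P until we hit Q = (21, 9):
  1P = (14, 4)
  2P = (19, 14)
  3P = (17, 13)
  4P = (1, 12)
  5P = (16, 22)
  6P = (5, 8)
  7P = (13, 16)
  8P = (2, 13)
  9P = (9, 21)
  10P = (18, 5)
  11P = (4, 10)
  12P = (21, 14)
  13P = (6, 14)
  14P = (6, 9)
  15P = (21, 9)
Match found at i = 15.

k = 15


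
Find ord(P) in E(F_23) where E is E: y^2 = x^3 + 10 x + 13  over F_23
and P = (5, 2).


Compute successive multiples of P until we hit O:
  1P = (5, 2)
  2P = (6, 17)
  3P = (7, 14)
  4P = (1, 22)
  5P = (19, 22)
  6P = (17, 17)
  7P = (4, 5)
  8P = (0, 6)
  ... (continuing to 31P)
  31P = O

ord(P) = 31


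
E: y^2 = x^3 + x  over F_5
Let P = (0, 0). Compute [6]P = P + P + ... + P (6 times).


k = 6 = 110_2 (binary, LSB first: 011)
Double-and-add from P = (0, 0):
  bit 0 = 0: acc unchanged = O
  bit 1 = 1: acc = O + O = O
  bit 2 = 1: acc = O + O = O

6P = O


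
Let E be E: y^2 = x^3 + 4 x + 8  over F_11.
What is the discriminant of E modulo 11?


4 a^3 + 27 b^2 = 4*4^3 + 27*8^2 = 256 + 1728 = 1984
Delta = -16 * (1984) = -31744
Delta mod 11 = 2

Delta = 2 (mod 11)


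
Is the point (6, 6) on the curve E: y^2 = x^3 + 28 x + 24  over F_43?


Check whether y^2 = x^3 + 28 x + 24 (mod 43) for (x, y) = (6, 6).
LHS: y^2 = 6^2 mod 43 = 36
RHS: x^3 + 28 x + 24 = 6^3 + 28*6 + 24 mod 43 = 21
LHS != RHS

No, not on the curve


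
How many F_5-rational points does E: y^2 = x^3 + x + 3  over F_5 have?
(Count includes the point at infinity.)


For each x in F_5, count y with y^2 = x^3 + 1 x + 3 mod 5:
  x = 1: RHS = 0, y in [0]  -> 1 point(s)
  x = 4: RHS = 1, y in [1, 4]  -> 2 point(s)
Affine points: 3. Add the point at infinity: total = 4.

#E(F_5) = 4


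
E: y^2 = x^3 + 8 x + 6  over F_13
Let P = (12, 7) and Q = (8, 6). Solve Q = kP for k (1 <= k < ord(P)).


Enumerate multiples of P until we hit Q = (8, 6):
  1P = (12, 7)
  2P = (6, 7)
  3P = (8, 6)
Match found at i = 3.

k = 3


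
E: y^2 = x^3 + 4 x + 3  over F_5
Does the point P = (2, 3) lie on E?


Check whether y^2 = x^3 + 4 x + 3 (mod 5) for (x, y) = (2, 3).
LHS: y^2 = 3^2 mod 5 = 4
RHS: x^3 + 4 x + 3 = 2^3 + 4*2 + 3 mod 5 = 4
LHS = RHS

Yes, on the curve


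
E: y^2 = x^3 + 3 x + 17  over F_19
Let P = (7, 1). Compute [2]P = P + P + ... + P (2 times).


k = 2 = 10_2 (binary, LSB first: 01)
Double-and-add from P = (7, 1):
  bit 0 = 0: acc unchanged = O
  bit 1 = 1: acc = O + (6, 17) = (6, 17)

2P = (6, 17)


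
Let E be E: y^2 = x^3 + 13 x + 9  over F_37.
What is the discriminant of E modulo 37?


4 a^3 + 27 b^2 = 4*13^3 + 27*9^2 = 8788 + 2187 = 10975
Delta = -16 * (10975) = -175600
Delta mod 37 = 2

Delta = 2 (mod 37)


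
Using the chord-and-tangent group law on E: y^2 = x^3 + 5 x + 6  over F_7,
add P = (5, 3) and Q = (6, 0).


P != Q, so use the chord formula.
s = (y2 - y1) / (x2 - x1) = (4) / (1) mod 7 = 4
x3 = s^2 - x1 - x2 mod 7 = 4^2 - 5 - 6 = 5
y3 = s (x1 - x3) - y1 mod 7 = 4 * (5 - 5) - 3 = 4

P + Q = (5, 4)


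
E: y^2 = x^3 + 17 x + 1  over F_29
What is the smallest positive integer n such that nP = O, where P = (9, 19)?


Compute successive multiples of P until we hit O:
  1P = (9, 19)
  2P = (6, 0)
  3P = (9, 10)
  4P = O

ord(P) = 4


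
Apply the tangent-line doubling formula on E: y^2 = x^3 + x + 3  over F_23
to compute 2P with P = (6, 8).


Doubling: s = (3 x1^2 + a) / (2 y1)
s = (3*6^2 + 1) / (2*8) mod 23 = 14
x3 = s^2 - 2 x1 mod 23 = 14^2 - 2*6 = 0
y3 = s (x1 - x3) - y1 mod 23 = 14 * (6 - 0) - 8 = 7

2P = (0, 7)


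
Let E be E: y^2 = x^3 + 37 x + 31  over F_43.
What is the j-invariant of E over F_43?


Delta = -16(4 a^3 + 27 b^2) mod 43 = 34
-1728 * (4 a)^3 = -1728 * (4*37)^3 mod 43 = 39
j = 39 * 34^(-1) mod 43 = 10

j = 10 (mod 43)


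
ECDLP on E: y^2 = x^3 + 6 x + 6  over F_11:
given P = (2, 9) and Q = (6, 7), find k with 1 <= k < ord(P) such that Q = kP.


Enumerate multiples of P until we hit Q = (6, 7):
  1P = (2, 9)
  2P = (8, 7)
  3P = (6, 7)
Match found at i = 3.

k = 3


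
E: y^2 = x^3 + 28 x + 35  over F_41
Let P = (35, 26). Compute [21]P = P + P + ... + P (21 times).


k = 21 = 10101_2 (binary, LSB first: 10101)
Double-and-add from P = (35, 26):
  bit 0 = 1: acc = O + (35, 26) = (35, 26)
  bit 1 = 0: acc unchanged = (35, 26)
  bit 2 = 1: acc = (35, 26) + (6, 38) = (1, 8)
  bit 3 = 0: acc unchanged = (1, 8)
  bit 4 = 1: acc = (1, 8) + (3, 8) = (37, 33)

21P = (37, 33)


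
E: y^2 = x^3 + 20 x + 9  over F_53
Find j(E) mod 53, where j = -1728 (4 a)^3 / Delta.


Delta = -16(4 a^3 + 27 b^2) mod 53 = 21
-1728 * (4 a)^3 = -1728 * (4*20)^3 mod 53 = 49
j = 49 * 21^(-1) mod 53 = 20

j = 20 (mod 53)


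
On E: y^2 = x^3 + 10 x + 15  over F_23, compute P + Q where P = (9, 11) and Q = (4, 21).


P != Q, so use the chord formula.
s = (y2 - y1) / (x2 - x1) = (10) / (18) mod 23 = 21
x3 = s^2 - x1 - x2 mod 23 = 21^2 - 9 - 4 = 14
y3 = s (x1 - x3) - y1 mod 23 = 21 * (9 - 14) - 11 = 22

P + Q = (14, 22)


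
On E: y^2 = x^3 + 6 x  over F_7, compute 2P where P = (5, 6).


Doubling: s = (3 x1^2 + a) / (2 y1)
s = (3*5^2 + 6) / (2*6) mod 7 = 5
x3 = s^2 - 2 x1 mod 7 = 5^2 - 2*5 = 1
y3 = s (x1 - x3) - y1 mod 7 = 5 * (5 - 1) - 6 = 0

2P = (1, 0)


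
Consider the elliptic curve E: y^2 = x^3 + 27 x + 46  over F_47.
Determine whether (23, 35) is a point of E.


Check whether y^2 = x^3 + 27 x + 46 (mod 47) for (x, y) = (23, 35).
LHS: y^2 = 35^2 mod 47 = 3
RHS: x^3 + 27 x + 46 = 23^3 + 27*23 + 46 mod 47 = 3
LHS = RHS

Yes, on the curve


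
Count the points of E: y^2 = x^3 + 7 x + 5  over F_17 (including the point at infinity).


For each x in F_17, count y with y^2 = x^3 + 7 x + 5 mod 17:
  x = 1: RHS = 13, y in [8, 9]  -> 2 point(s)
  x = 3: RHS = 2, y in [6, 11]  -> 2 point(s)
  x = 6: RHS = 8, y in [5, 12]  -> 2 point(s)
  x = 9: RHS = 15, y in [7, 10]  -> 2 point(s)
  x = 10: RHS = 4, y in [2, 15]  -> 2 point(s)
  x = 11: RHS = 2, y in [6, 11]  -> 2 point(s)
  x = 12: RHS = 15, y in [7, 10]  -> 2 point(s)
  x = 13: RHS = 15, y in [7, 10]  -> 2 point(s)
  x = 14: RHS = 8, y in [5, 12]  -> 2 point(s)
  x = 15: RHS = 0, y in [0]  -> 1 point(s)
Affine points: 19. Add the point at infinity: total = 20.

#E(F_17) = 20


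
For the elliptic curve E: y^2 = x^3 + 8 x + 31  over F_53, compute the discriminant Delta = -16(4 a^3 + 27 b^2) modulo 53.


4 a^3 + 27 b^2 = 4*8^3 + 27*31^2 = 2048 + 25947 = 27995
Delta = -16 * (27995) = -447920
Delta mod 53 = 36

Delta = 36 (mod 53)


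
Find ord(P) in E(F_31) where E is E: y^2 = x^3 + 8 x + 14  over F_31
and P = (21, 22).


Compute successive multiples of P until we hit O:
  1P = (21, 22)
  2P = (7, 14)
  3P = (28, 5)
  4P = (17, 17)
  5P = (12, 28)
  6P = (26, 2)
  7P = (0, 18)
  8P = (30, 25)
  ... (continuing to 37P)
  37P = O

ord(P) = 37


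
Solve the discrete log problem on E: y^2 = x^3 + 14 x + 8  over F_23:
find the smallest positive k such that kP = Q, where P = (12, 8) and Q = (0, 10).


Enumerate multiples of P until we hit Q = (0, 10):
  1P = (12, 8)
  2P = (3, 10)
  3P = (16, 21)
  4P = (7, 14)
  5P = (22, 4)
  6P = (14, 2)
  7P = (6, 20)
  8P = (9, 9)
  9P = (20, 10)
  10P = (4, 17)
  11P = (0, 13)
  12P = (19, 16)
  13P = (21, 8)
  14P = (13, 15)
  15P = (1, 0)
  16P = (13, 8)
  17P = (21, 15)
  18P = (19, 7)
  19P = (0, 10)
Match found at i = 19.

k = 19


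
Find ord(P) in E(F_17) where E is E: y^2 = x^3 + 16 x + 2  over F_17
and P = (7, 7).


Compute successive multiples of P until we hit O:
  1P = (7, 7)
  2P = (16, 6)
  3P = (15, 9)
  4P = (11, 9)
  5P = (12, 16)
  6P = (6, 5)
  7P = (8, 8)
  8P = (3, 14)
  ... (continuing to 25P)
  25P = O

ord(P) = 25


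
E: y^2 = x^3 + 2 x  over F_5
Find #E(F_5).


For each x in F_5, count y with y^2 = x^3 + 2 x + 0 mod 5:
  x = 0: RHS = 0, y in [0]  -> 1 point(s)
Affine points: 1. Add the point at infinity: total = 2.

#E(F_5) = 2


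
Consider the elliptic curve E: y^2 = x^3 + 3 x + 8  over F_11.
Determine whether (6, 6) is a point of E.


Check whether y^2 = x^3 + 3 x + 8 (mod 11) for (x, y) = (6, 6).
LHS: y^2 = 6^2 mod 11 = 3
RHS: x^3 + 3 x + 8 = 6^3 + 3*6 + 8 mod 11 = 0
LHS != RHS

No, not on the curve


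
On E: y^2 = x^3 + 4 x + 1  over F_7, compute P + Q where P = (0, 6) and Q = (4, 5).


P != Q, so use the chord formula.
s = (y2 - y1) / (x2 - x1) = (6) / (4) mod 7 = 5
x3 = s^2 - x1 - x2 mod 7 = 5^2 - 0 - 4 = 0
y3 = s (x1 - x3) - y1 mod 7 = 5 * (0 - 0) - 6 = 1

P + Q = (0, 1)


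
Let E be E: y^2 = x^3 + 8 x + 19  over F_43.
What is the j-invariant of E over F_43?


Delta = -16(4 a^3 + 27 b^2) mod 43 = 7
-1728 * (4 a)^3 = -1728 * (4*8)^3 mod 43 = 27
j = 27 * 7^(-1) mod 43 = 10

j = 10 (mod 43)


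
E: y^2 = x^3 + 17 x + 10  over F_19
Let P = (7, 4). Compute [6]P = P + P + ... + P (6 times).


k = 6 = 110_2 (binary, LSB first: 011)
Double-and-add from P = (7, 4):
  bit 0 = 0: acc unchanged = O
  bit 1 = 1: acc = O + (12, 17) = (12, 17)
  bit 2 = 1: acc = (12, 17) + (4, 16) = (14, 16)

6P = (14, 16)


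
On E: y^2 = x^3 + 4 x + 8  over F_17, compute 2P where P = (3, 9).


Doubling: s = (3 x1^2 + a) / (2 y1)
s = (3*3^2 + 4) / (2*9) mod 17 = 14
x3 = s^2 - 2 x1 mod 17 = 14^2 - 2*3 = 3
y3 = s (x1 - x3) - y1 mod 17 = 14 * (3 - 3) - 9 = 8

2P = (3, 8)


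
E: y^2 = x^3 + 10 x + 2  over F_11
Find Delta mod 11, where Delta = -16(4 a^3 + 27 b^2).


4 a^3 + 27 b^2 = 4*10^3 + 27*2^2 = 4000 + 108 = 4108
Delta = -16 * (4108) = -65728
Delta mod 11 = 8

Delta = 8 (mod 11)


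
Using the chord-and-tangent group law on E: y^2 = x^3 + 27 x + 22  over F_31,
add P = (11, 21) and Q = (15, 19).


P != Q, so use the chord formula.
s = (y2 - y1) / (x2 - x1) = (29) / (4) mod 31 = 15
x3 = s^2 - x1 - x2 mod 31 = 15^2 - 11 - 15 = 13
y3 = s (x1 - x3) - y1 mod 31 = 15 * (11 - 13) - 21 = 11

P + Q = (13, 11)


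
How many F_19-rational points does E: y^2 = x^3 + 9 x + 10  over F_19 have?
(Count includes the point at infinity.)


For each x in F_19, count y with y^2 = x^3 + 9 x + 10 mod 19:
  x = 1: RHS = 1, y in [1, 18]  -> 2 point(s)
  x = 2: RHS = 17, y in [6, 13]  -> 2 point(s)
  x = 3: RHS = 7, y in [8, 11]  -> 2 point(s)
  x = 5: RHS = 9, y in [3, 16]  -> 2 point(s)
  x = 7: RHS = 17, y in [6, 13]  -> 2 point(s)
  x = 8: RHS = 5, y in [9, 10]  -> 2 point(s)
  x = 10: RHS = 17, y in [6, 13]  -> 2 point(s)
  x = 13: RHS = 6, y in [5, 14]  -> 2 point(s)
  x = 14: RHS = 11, y in [7, 12]  -> 2 point(s)
  x = 15: RHS = 5, y in [9, 10]  -> 2 point(s)
  x = 18: RHS = 0, y in [0]  -> 1 point(s)
Affine points: 21. Add the point at infinity: total = 22.

#E(F_19) = 22


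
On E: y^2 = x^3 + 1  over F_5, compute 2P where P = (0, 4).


Doubling: s = (3 x1^2 + a) / (2 y1)
s = (3*0^2 + 0) / (2*4) mod 5 = 0
x3 = s^2 - 2 x1 mod 5 = 0^2 - 2*0 = 0
y3 = s (x1 - x3) - y1 mod 5 = 0 * (0 - 0) - 4 = 1

2P = (0, 1)


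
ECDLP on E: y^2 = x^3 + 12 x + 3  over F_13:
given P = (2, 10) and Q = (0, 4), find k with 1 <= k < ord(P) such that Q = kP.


Enumerate multiples of P until we hit Q = (0, 4):
  1P = (2, 10)
  2P = (12, 4)
  3P = (3, 1)
  4P = (11, 6)
  5P = (1, 4)
  6P = (7, 12)
  7P = (0, 9)
  8P = (8, 0)
  9P = (0, 4)
Match found at i = 9.

k = 9


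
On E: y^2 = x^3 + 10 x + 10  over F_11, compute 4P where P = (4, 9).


k = 4 = 100_2 (binary, LSB first: 001)
Double-and-add from P = (4, 9):
  bit 0 = 0: acc unchanged = O
  bit 1 = 0: acc unchanged = O
  bit 2 = 1: acc = O + (9, 2) = (9, 2)

4P = (9, 2)


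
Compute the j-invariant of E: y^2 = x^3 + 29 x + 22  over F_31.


Delta = -16(4 a^3 + 27 b^2) mod 31 = 23
-1728 * (4 a)^3 = -1728 * (4*29)^3 mod 31 = 27
j = 27 * 23^(-1) mod 31 = 16

j = 16 (mod 31)


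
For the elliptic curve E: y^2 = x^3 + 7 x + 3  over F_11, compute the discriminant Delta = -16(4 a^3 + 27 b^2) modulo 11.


4 a^3 + 27 b^2 = 4*7^3 + 27*3^2 = 1372 + 243 = 1615
Delta = -16 * (1615) = -25840
Delta mod 11 = 10

Delta = 10 (mod 11)


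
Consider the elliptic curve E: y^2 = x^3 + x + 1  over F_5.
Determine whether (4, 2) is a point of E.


Check whether y^2 = x^3 + 1 x + 1 (mod 5) for (x, y) = (4, 2).
LHS: y^2 = 2^2 mod 5 = 4
RHS: x^3 + 1 x + 1 = 4^3 + 1*4 + 1 mod 5 = 4
LHS = RHS

Yes, on the curve


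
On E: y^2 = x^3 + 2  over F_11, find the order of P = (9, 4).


Compute successive multiples of P until we hit O:
  1P = (9, 4)
  2P = (9, 7)
  3P = O

ord(P) = 3


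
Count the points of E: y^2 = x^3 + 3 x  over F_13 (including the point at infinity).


For each x in F_13, count y with y^2 = x^3 + 3 x + 0 mod 13:
  x = 0: RHS = 0, y in [0]  -> 1 point(s)
  x = 1: RHS = 4, y in [2, 11]  -> 2 point(s)
  x = 2: RHS = 1, y in [1, 12]  -> 2 point(s)
  x = 3: RHS = 10, y in [6, 7]  -> 2 point(s)
  x = 5: RHS = 10, y in [6, 7]  -> 2 point(s)
  x = 6: RHS = 0, y in [0]  -> 1 point(s)
  x = 7: RHS = 0, y in [0]  -> 1 point(s)
  x = 8: RHS = 3, y in [4, 9]  -> 2 point(s)
  x = 10: RHS = 3, y in [4, 9]  -> 2 point(s)
  x = 11: RHS = 12, y in [5, 8]  -> 2 point(s)
  x = 12: RHS = 9, y in [3, 10]  -> 2 point(s)
Affine points: 19. Add the point at infinity: total = 20.

#E(F_13) = 20


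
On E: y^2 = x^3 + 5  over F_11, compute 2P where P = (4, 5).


Doubling: s = (3 x1^2 + a) / (2 y1)
s = (3*4^2 + 0) / (2*5) mod 11 = 7
x3 = s^2 - 2 x1 mod 11 = 7^2 - 2*4 = 8
y3 = s (x1 - x3) - y1 mod 11 = 7 * (4 - 8) - 5 = 0

2P = (8, 0)


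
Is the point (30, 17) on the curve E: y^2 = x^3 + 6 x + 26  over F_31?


Check whether y^2 = x^3 + 6 x + 26 (mod 31) for (x, y) = (30, 17).
LHS: y^2 = 17^2 mod 31 = 10
RHS: x^3 + 6 x + 26 = 30^3 + 6*30 + 26 mod 31 = 19
LHS != RHS

No, not on the curve


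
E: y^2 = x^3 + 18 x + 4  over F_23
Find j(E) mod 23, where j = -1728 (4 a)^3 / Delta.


Delta = -16(4 a^3 + 27 b^2) mod 23 = 7
-1728 * (4 a)^3 = -1728 * (4*18)^3 mod 23 = 11
j = 11 * 7^(-1) mod 23 = 18

j = 18 (mod 23)


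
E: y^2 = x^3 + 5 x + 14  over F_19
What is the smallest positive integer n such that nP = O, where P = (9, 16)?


Compute successive multiples of P until we hit O:
  1P = (9, 16)
  2P = (10, 0)
  3P = (9, 3)
  4P = O

ord(P) = 4


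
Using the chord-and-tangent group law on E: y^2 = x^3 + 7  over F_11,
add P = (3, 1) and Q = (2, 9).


P != Q, so use the chord formula.
s = (y2 - y1) / (x2 - x1) = (8) / (10) mod 11 = 3
x3 = s^2 - x1 - x2 mod 11 = 3^2 - 3 - 2 = 4
y3 = s (x1 - x3) - y1 mod 11 = 3 * (3 - 4) - 1 = 7

P + Q = (4, 7)


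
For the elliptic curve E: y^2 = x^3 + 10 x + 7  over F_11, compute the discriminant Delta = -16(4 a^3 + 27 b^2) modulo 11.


4 a^3 + 27 b^2 = 4*10^3 + 27*7^2 = 4000 + 1323 = 5323
Delta = -16 * (5323) = -85168
Delta mod 11 = 5

Delta = 5 (mod 11)


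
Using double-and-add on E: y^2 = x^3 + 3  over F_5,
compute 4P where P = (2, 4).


k = 4 = 100_2 (binary, LSB first: 001)
Double-and-add from P = (2, 4):
  bit 0 = 0: acc unchanged = O
  bit 1 = 0: acc unchanged = O
  bit 2 = 1: acc = O + (2, 4) = (2, 4)

4P = (2, 4)


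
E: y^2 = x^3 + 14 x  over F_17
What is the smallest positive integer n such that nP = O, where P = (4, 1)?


Compute successive multiples of P until we hit O:
  1P = (4, 1)
  2P = (1, 7)
  3P = (16, 6)
  4P = (15, 10)
  5P = (13, 4)
  6P = (2, 11)
  7P = (2, 6)
  8P = (13, 13)
  ... (continuing to 13P)
  13P = O

ord(P) = 13


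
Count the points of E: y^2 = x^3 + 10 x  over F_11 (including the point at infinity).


For each x in F_11, count y with y^2 = x^3 + 10 x + 0 mod 11:
  x = 0: RHS = 0, y in [0]  -> 1 point(s)
  x = 1: RHS = 0, y in [0]  -> 1 point(s)
  x = 4: RHS = 5, y in [4, 7]  -> 2 point(s)
  x = 6: RHS = 1, y in [1, 10]  -> 2 point(s)
  x = 8: RHS = 9, y in [3, 8]  -> 2 point(s)
  x = 9: RHS = 5, y in [4, 7]  -> 2 point(s)
  x = 10: RHS = 0, y in [0]  -> 1 point(s)
Affine points: 11. Add the point at infinity: total = 12.

#E(F_11) = 12


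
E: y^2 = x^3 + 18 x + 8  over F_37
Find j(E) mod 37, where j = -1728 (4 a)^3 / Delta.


Delta = -16(4 a^3 + 27 b^2) mod 37 = 36
-1728 * (4 a)^3 = -1728 * (4*18)^3 mod 37 = 23
j = 23 * 36^(-1) mod 37 = 14

j = 14 (mod 37)


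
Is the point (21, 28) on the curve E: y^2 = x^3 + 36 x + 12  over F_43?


Check whether y^2 = x^3 + 36 x + 12 (mod 43) for (x, y) = (21, 28).
LHS: y^2 = 28^2 mod 43 = 10
RHS: x^3 + 36 x + 12 = 21^3 + 36*21 + 12 mod 43 = 10
LHS = RHS

Yes, on the curve


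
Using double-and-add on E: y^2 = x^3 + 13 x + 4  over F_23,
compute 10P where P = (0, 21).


k = 10 = 1010_2 (binary, LSB first: 0101)
Double-and-add from P = (0, 21):
  bit 0 = 0: acc unchanged = O
  bit 1 = 1: acc = O + (12, 18) = (12, 18)
  bit 2 = 0: acc unchanged = (12, 18)
  bit 3 = 1: acc = (12, 18) + (15, 3) = (21, 4)

10P = (21, 4)


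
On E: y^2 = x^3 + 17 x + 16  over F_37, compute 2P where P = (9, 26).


Doubling: s = (3 x1^2 + a) / (2 y1)
s = (3*9^2 + 17) / (2*26) mod 37 = 5
x3 = s^2 - 2 x1 mod 37 = 5^2 - 2*9 = 7
y3 = s (x1 - x3) - y1 mod 37 = 5 * (9 - 7) - 26 = 21

2P = (7, 21)


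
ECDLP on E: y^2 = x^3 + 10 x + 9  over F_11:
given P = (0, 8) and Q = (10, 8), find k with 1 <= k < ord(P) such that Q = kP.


Enumerate multiples of P until we hit Q = (10, 8):
  1P = (0, 8)
  2P = (4, 6)
  3P = (10, 8)
Match found at i = 3.

k = 3


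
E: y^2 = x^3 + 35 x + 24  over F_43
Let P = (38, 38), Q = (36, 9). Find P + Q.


P != Q, so use the chord formula.
s = (y2 - y1) / (x2 - x1) = (14) / (41) mod 43 = 36
x3 = s^2 - x1 - x2 mod 43 = 36^2 - 38 - 36 = 18
y3 = s (x1 - x3) - y1 mod 43 = 36 * (38 - 18) - 38 = 37

P + Q = (18, 37)


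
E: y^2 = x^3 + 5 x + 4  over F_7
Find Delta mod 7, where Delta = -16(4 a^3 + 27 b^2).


4 a^3 + 27 b^2 = 4*5^3 + 27*4^2 = 500 + 432 = 932
Delta = -16 * (932) = -14912
Delta mod 7 = 5

Delta = 5 (mod 7)


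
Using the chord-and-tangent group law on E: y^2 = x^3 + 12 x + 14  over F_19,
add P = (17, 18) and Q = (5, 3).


P != Q, so use the chord formula.
s = (y2 - y1) / (x2 - x1) = (4) / (7) mod 19 = 6
x3 = s^2 - x1 - x2 mod 19 = 6^2 - 17 - 5 = 14
y3 = s (x1 - x3) - y1 mod 19 = 6 * (17 - 14) - 18 = 0

P + Q = (14, 0)


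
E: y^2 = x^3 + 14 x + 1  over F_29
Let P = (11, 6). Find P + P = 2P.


Doubling: s = (3 x1^2 + a) / (2 y1)
s = (3*11^2 + 14) / (2*6) mod 29 = 0
x3 = s^2 - 2 x1 mod 29 = 0^2 - 2*11 = 7
y3 = s (x1 - x3) - y1 mod 29 = 0 * (11 - 7) - 6 = 23

2P = (7, 23)


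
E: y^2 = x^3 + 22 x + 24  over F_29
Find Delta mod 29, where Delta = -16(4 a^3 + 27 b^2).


4 a^3 + 27 b^2 = 4*22^3 + 27*24^2 = 42592 + 15552 = 58144
Delta = -16 * (58144) = -930304
Delta mod 29 = 16

Delta = 16 (mod 29)


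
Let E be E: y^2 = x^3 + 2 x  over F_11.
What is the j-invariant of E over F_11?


Delta = -16(4 a^3 + 27 b^2) mod 11 = 5
-1728 * (4 a)^3 = -1728 * (4*2)^3 mod 11 = 5
j = 5 * 5^(-1) mod 11 = 1

j = 1 (mod 11)


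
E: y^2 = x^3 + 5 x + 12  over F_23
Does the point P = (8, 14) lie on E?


Check whether y^2 = x^3 + 5 x + 12 (mod 23) for (x, y) = (8, 14).
LHS: y^2 = 14^2 mod 23 = 12
RHS: x^3 + 5 x + 12 = 8^3 + 5*8 + 12 mod 23 = 12
LHS = RHS

Yes, on the curve


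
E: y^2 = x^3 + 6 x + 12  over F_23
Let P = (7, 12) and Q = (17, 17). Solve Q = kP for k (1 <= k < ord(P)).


Enumerate multiples of P until we hit Q = (17, 17):
  1P = (7, 12)
  2P = (4, 10)
  3P = (15, 21)
  4P = (17, 17)
Match found at i = 4.

k = 4


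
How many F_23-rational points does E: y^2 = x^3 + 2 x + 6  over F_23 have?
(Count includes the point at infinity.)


For each x in F_23, count y with y^2 = x^3 + 2 x + 6 mod 23:
  x = 0: RHS = 6, y in [11, 12]  -> 2 point(s)
  x = 1: RHS = 9, y in [3, 20]  -> 2 point(s)
  x = 2: RHS = 18, y in [8, 15]  -> 2 point(s)
  x = 3: RHS = 16, y in [4, 19]  -> 2 point(s)
  x = 4: RHS = 9, y in [3, 20]  -> 2 point(s)
  x = 5: RHS = 3, y in [7, 16]  -> 2 point(s)
  x = 6: RHS = 4, y in [2, 21]  -> 2 point(s)
  x = 7: RHS = 18, y in [8, 15]  -> 2 point(s)
  x = 11: RHS = 2, y in [5, 18]  -> 2 point(s)
  x = 14: RHS = 18, y in [8, 15]  -> 2 point(s)
  x = 17: RHS = 8, y in [10, 13]  -> 2 point(s)
  x = 18: RHS = 9, y in [3, 20]  -> 2 point(s)
  x = 19: RHS = 3, y in [7, 16]  -> 2 point(s)
  x = 22: RHS = 3, y in [7, 16]  -> 2 point(s)
Affine points: 28. Add the point at infinity: total = 29.

#E(F_23) = 29


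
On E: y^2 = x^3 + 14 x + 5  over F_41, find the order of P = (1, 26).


Compute successive multiples of P until we hit O:
  1P = (1, 26)
  2P = (38, 10)
  3P = (18, 29)
  4P = (6, 31)
  5P = (35, 22)
  6P = (7, 35)
  7P = (25, 20)
  8P = (33, 23)
  ... (continuing to 25P)
  25P = O

ord(P) = 25


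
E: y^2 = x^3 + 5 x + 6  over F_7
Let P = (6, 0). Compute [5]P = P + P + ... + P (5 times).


k = 5 = 101_2 (binary, LSB first: 101)
Double-and-add from P = (6, 0):
  bit 0 = 1: acc = O + (6, 0) = (6, 0)
  bit 1 = 0: acc unchanged = (6, 0)
  bit 2 = 1: acc = (6, 0) + O = (6, 0)

5P = (6, 0)


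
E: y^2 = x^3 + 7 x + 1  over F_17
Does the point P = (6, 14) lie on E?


Check whether y^2 = x^3 + 7 x + 1 (mod 17) for (x, y) = (6, 14).
LHS: y^2 = 14^2 mod 17 = 9
RHS: x^3 + 7 x + 1 = 6^3 + 7*6 + 1 mod 17 = 4
LHS != RHS

No, not on the curve


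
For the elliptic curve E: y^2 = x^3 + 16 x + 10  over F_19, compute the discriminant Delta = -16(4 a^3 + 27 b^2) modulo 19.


4 a^3 + 27 b^2 = 4*16^3 + 27*10^2 = 16384 + 2700 = 19084
Delta = -16 * (19084) = -305344
Delta mod 19 = 5

Delta = 5 (mod 19)


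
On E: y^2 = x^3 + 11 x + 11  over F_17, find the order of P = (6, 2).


Compute successive multiples of P until we hit O:
  1P = (6, 2)
  2P = (5, 15)
  3P = (5, 2)
  4P = (6, 15)
  5P = O

ord(P) = 5


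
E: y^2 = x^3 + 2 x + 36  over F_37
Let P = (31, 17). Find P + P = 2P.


Doubling: s = (3 x1^2 + a) / (2 y1)
s = (3*31^2 + 2) / (2*17) mod 37 = 25
x3 = s^2 - 2 x1 mod 37 = 25^2 - 2*31 = 8
y3 = s (x1 - x3) - y1 mod 37 = 25 * (31 - 8) - 17 = 3

2P = (8, 3)


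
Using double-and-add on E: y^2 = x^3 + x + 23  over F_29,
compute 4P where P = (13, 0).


k = 4 = 100_2 (binary, LSB first: 001)
Double-and-add from P = (13, 0):
  bit 0 = 0: acc unchanged = O
  bit 1 = 0: acc unchanged = O
  bit 2 = 1: acc = O + O = O

4P = O


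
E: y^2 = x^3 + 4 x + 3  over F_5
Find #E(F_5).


For each x in F_5, count y with y^2 = x^3 + 4 x + 3 mod 5:
  x = 2: RHS = 4, y in [2, 3]  -> 2 point(s)
Affine points: 2. Add the point at infinity: total = 3.

#E(F_5) = 3


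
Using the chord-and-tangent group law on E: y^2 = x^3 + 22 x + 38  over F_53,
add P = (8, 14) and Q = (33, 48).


P != Q, so use the chord formula.
s = (y2 - y1) / (x2 - x1) = (34) / (25) mod 53 = 48
x3 = s^2 - x1 - x2 mod 53 = 48^2 - 8 - 33 = 37
y3 = s (x1 - x3) - y1 mod 53 = 48 * (8 - 37) - 14 = 25

P + Q = (37, 25)


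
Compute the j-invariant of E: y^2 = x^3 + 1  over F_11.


Delta = -16(4 a^3 + 27 b^2) mod 11 = 8
-1728 * (4 a)^3 = -1728 * (4*0)^3 mod 11 = 0
j = 0 * 8^(-1) mod 11 = 0

j = 0 (mod 11)


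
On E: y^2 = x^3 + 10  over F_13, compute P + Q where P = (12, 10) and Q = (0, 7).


P != Q, so use the chord formula.
s = (y2 - y1) / (x2 - x1) = (10) / (1) mod 13 = 10
x3 = s^2 - x1 - x2 mod 13 = 10^2 - 12 - 0 = 10
y3 = s (x1 - x3) - y1 mod 13 = 10 * (12 - 10) - 10 = 10

P + Q = (10, 10)


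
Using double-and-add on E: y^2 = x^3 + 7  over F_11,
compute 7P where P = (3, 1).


k = 7 = 111_2 (binary, LSB first: 111)
Double-and-add from P = (3, 1):
  bit 0 = 1: acc = O + (3, 1) = (3, 1)
  bit 1 = 1: acc = (3, 1) + (3, 10) = O
  bit 2 = 1: acc = O + (3, 1) = (3, 1)

7P = (3, 1)


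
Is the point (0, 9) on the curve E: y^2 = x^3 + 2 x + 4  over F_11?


Check whether y^2 = x^3 + 2 x + 4 (mod 11) for (x, y) = (0, 9).
LHS: y^2 = 9^2 mod 11 = 4
RHS: x^3 + 2 x + 4 = 0^3 + 2*0 + 4 mod 11 = 4
LHS = RHS

Yes, on the curve


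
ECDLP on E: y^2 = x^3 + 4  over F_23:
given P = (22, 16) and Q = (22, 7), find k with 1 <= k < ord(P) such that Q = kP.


Enumerate multiples of P until we hit Q = (22, 7):
  1P = (22, 16)
  2P = (20, 0)
  3P = (22, 7)
Match found at i = 3.

k = 3


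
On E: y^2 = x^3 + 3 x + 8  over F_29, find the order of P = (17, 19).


Compute successive multiples of P until we hit O:
  1P = (17, 19)
  2P = (24, 10)
  3P = (8, 15)
  4P = (11, 3)
  5P = (21, 9)
  6P = (19, 15)
  7P = (26, 28)
  8P = (16, 11)
  ... (continuing to 35P)
  35P = O

ord(P) = 35


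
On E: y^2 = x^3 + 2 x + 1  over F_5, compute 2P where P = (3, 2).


Doubling: s = (3 x1^2 + a) / (2 y1)
s = (3*3^2 + 2) / (2*2) mod 5 = 1
x3 = s^2 - 2 x1 mod 5 = 1^2 - 2*3 = 0
y3 = s (x1 - x3) - y1 mod 5 = 1 * (3 - 0) - 2 = 1

2P = (0, 1)


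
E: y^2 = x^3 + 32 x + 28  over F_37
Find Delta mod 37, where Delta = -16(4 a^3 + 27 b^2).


4 a^3 + 27 b^2 = 4*32^3 + 27*28^2 = 131072 + 21168 = 152240
Delta = -16 * (152240) = -2435840
Delta mod 37 = 18

Delta = 18 (mod 37)


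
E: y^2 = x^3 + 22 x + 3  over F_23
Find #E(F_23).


For each x in F_23, count y with y^2 = x^3 + 22 x + 3 mod 23:
  x = 0: RHS = 3, y in [7, 16]  -> 2 point(s)
  x = 1: RHS = 3, y in [7, 16]  -> 2 point(s)
  x = 2: RHS = 9, y in [3, 20]  -> 2 point(s)
  x = 3: RHS = 4, y in [2, 21]  -> 2 point(s)
  x = 5: RHS = 8, y in [10, 13]  -> 2 point(s)
  x = 6: RHS = 6, y in [11, 12]  -> 2 point(s)
  x = 8: RHS = 1, y in [1, 22]  -> 2 point(s)
  x = 10: RHS = 4, y in [2, 21]  -> 2 point(s)
  x = 11: RHS = 12, y in [9, 14]  -> 2 point(s)
  x = 13: RHS = 2, y in [5, 18]  -> 2 point(s)
  x = 16: RHS = 12, y in [9, 14]  -> 2 point(s)
  x = 17: RHS = 0, y in [0]  -> 1 point(s)
  x = 19: RHS = 12, y in [9, 14]  -> 2 point(s)
  x = 20: RHS = 2, y in [5, 18]  -> 2 point(s)
  x = 22: RHS = 3, y in [7, 16]  -> 2 point(s)
Affine points: 29. Add the point at infinity: total = 30.

#E(F_23) = 30
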